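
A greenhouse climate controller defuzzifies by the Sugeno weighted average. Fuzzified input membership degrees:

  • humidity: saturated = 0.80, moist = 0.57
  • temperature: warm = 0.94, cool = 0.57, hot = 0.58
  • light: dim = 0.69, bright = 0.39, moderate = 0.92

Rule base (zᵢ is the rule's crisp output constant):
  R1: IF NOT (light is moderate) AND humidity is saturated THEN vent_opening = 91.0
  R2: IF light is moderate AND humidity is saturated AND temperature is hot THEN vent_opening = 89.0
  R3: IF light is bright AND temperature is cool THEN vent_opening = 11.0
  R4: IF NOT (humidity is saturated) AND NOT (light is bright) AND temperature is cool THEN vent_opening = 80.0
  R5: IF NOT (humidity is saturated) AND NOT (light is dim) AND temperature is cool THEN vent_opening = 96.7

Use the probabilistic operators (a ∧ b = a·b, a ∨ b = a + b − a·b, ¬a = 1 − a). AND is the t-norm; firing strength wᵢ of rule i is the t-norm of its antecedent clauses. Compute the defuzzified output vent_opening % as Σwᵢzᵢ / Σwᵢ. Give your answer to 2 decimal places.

R1 (z=91.0): ¬moderate=1−0.92=0.08, saturated=0.80; AND[a·b] → w = 0.0640
R2 (z=89.0): moderate=0.92, saturated=0.80, hot=0.58; AND[a·b] → w = 0.4269
R3 (z=11.0): bright=0.39, cool=0.57; AND[a·b] → w = 0.2223
R4 (z=80.0): ¬saturated=1−0.80=0.20, ¬bright=1−0.39=0.61, cool=0.57; AND[a·b] → w = 0.0695
R5 (z=96.7): ¬saturated=1−0.80=0.20, ¬dim=1−0.69=0.31, cool=0.57; AND[a·b] → w = 0.0353
Weighted average = (0.0640·91.0 + 0.4269·89.0 + 0.2223·11.0 + 0.0695·80.0 + 0.0353·96.7) / (0.0640 + 0.4269 + 0.2223 + 0.0695 + 0.0353)
  = 55.2422 / 0.8181 = 67.53

67.53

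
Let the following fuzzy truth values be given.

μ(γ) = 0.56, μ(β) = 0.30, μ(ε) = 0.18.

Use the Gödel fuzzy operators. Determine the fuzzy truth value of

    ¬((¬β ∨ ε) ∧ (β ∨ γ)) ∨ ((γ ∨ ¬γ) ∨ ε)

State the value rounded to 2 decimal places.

0.56

¬β = 1 − 0.30 = 0.70
¬β ∨ ε = max(a, b) on (0.70, 0.18) = 0.70
β ∨ γ = max(a, b) on (0.30, 0.56) = 0.56
(¬β ∨ ε) ∧ (β ∨ γ) = min(a, b) on (0.70, 0.56) = 0.56
¬((¬β ∨ ε) ∧ (β ∨ γ)) = 1 − 0.56 = 0.44
¬γ = 1 − 0.56 = 0.44
γ ∨ ¬γ = max(a, b) on (0.56, 0.44) = 0.56
(γ ∨ ¬γ) ∨ ε = max(a, b) on (0.56, 0.18) = 0.56
¬((¬β ∨ ε) ∧ (β ∨ γ)) ∨ ((γ ∨ ¬γ) ∨ ε) = max(a, b) on (0.44, 0.56) = 0.56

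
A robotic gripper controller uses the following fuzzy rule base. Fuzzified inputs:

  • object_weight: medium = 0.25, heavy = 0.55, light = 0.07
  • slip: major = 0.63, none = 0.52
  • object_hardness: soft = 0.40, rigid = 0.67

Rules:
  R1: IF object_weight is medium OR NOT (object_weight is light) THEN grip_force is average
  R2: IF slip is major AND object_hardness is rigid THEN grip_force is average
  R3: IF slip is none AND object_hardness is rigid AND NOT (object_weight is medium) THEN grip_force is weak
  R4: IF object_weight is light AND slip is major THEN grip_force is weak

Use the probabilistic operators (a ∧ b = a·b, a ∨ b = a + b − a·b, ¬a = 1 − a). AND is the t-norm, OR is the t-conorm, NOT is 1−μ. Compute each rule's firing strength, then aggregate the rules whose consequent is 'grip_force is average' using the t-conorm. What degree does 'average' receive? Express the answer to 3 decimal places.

R1: medium=0.25, ¬light=1−0.07=0.93; OR[a + b − a·b] → w = 0.9475
R2: major=0.63, rigid=0.67; AND[a·b] → w = 0.4221
R3: none=0.52, rigid=0.67, ¬medium=1−0.25=0.75; AND[a·b] → w = 0.2613
R4: light=0.07, major=0.63; AND[a·b] → w = 0.0441
Rules with consequent 'average': {R1, R2} → strengths 0.9475, 0.4221
Aggregate via t-conorm [a + b − a·b]: 0.9697

0.970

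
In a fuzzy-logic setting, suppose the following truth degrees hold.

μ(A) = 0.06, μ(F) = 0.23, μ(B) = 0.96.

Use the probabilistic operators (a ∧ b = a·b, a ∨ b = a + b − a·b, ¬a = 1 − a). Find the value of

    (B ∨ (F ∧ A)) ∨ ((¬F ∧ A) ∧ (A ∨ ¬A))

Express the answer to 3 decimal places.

F ∧ A = a·b on (0.2300, 0.0600) = 0.0138
B ∨ (F ∧ A) = a + b − a·b on (0.9600, 0.0138) = 0.9606
¬F = 1 − 0.2300 = 0.7700
¬F ∧ A = a·b on (0.7700, 0.0600) = 0.0462
¬A = 1 − 0.0600 = 0.9400
A ∨ ¬A = a + b − a·b on (0.0600, 0.9400) = 0.9436
(¬F ∧ A) ∧ (A ∨ ¬A) = a·b on (0.0462, 0.9436) = 0.0436
(B ∨ (F ∧ A)) ∨ ((¬F ∧ A) ∧ (A ∨ ¬A)) = a + b − a·b on (0.9606, 0.0436) = 0.9623

0.962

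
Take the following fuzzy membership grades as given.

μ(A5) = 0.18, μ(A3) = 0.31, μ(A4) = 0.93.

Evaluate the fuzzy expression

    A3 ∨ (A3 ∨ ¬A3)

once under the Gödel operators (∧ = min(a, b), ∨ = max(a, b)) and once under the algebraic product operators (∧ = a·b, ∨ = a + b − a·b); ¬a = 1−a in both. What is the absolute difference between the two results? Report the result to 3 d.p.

0.162

Under Gödel:
  ¬A3 = 1 − 0.31 = 0.69
  A3 ∨ ¬A3 = max(a, b) on (0.31, 0.69) = 0.69
  A3 ∨ (A3 ∨ ¬A3) = max(a, b) on (0.31, 0.69) = 0.69
  → value = 0.6900
Under algebraic product:
  ¬A3 = 1 − 0.3100 = 0.6900
  A3 ∨ ¬A3 = a + b − a·b on (0.3100, 0.6900) = 0.7861
  A3 ∨ (A3 ∨ ¬A3) = a + b − a·b on (0.3100, 0.7861) = 0.8524
  → value = 0.8524
|0.6900 − 0.8524| = 0.162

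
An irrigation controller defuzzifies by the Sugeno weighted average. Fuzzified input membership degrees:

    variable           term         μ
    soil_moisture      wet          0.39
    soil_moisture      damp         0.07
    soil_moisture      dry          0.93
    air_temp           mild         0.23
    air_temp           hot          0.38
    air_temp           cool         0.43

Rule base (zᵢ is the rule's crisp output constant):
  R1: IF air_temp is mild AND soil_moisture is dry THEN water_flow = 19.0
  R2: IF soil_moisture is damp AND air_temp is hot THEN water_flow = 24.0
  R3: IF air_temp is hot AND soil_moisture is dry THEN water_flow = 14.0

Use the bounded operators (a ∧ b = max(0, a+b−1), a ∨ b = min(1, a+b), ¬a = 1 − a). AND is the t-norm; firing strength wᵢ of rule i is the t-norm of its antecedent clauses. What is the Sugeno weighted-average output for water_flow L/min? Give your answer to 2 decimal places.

15.70

R1 (z=19.0): mild=0.23, dry=0.93; AND[max(0, a+b−1)] → w = 0.16
R2 (z=24.0): damp=0.07, hot=0.38; AND[max(0, a+b−1)] → w = 0.00
R3 (z=14.0): hot=0.38, dry=0.93; AND[max(0, a+b−1)] → w = 0.31
Weighted average = (0.16·19.0 + 0.00·24.0 + 0.31·14.0) / (0.16 + 0.00 + 0.31)
  = 7.3800 / 0.4700 = 15.70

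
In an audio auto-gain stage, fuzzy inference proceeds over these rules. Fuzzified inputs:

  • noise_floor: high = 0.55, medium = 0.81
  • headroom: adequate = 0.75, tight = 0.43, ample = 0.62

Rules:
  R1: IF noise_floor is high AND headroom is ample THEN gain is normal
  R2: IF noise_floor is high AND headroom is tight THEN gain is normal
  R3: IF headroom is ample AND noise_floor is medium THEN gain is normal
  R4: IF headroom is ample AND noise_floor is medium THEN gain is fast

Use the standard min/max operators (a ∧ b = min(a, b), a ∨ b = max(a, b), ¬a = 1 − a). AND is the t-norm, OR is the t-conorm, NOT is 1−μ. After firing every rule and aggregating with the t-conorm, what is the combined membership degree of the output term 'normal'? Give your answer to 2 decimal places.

0.62

R1: high=0.55, ample=0.62; AND[min(a, b)] → w = 0.55
R2: high=0.55, tight=0.43; AND[min(a, b)] → w = 0.43
R3: ample=0.62, medium=0.81; AND[min(a, b)] → w = 0.62
R4: ample=0.62, medium=0.81; AND[min(a, b)] → w = 0.62
Rules with consequent 'normal': {R1, R2, R3} → strengths 0.55, 0.43, 0.62
Aggregate via t-conorm [max(a, b)]: 0.62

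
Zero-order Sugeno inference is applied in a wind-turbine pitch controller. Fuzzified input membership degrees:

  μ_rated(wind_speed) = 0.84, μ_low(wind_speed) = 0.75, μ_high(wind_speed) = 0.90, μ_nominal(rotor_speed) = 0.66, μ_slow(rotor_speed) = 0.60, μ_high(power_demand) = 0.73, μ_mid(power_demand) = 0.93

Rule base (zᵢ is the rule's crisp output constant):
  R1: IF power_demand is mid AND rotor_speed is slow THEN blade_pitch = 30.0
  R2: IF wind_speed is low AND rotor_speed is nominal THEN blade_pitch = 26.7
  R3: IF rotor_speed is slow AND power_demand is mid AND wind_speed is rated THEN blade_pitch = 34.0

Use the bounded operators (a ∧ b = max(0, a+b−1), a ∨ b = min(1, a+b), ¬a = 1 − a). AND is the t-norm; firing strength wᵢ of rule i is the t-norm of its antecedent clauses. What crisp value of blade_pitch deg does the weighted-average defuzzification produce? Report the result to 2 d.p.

30.10

R1 (z=30.0): mid=0.93, slow=0.60; AND[max(0, a+b−1)] → w = 0.53
R2 (z=26.7): low=0.75, nominal=0.66; AND[max(0, a+b−1)] → w = 0.41
R3 (z=34.0): slow=0.60, mid=0.93, rated=0.84; AND[max(0, a+b−1)] → w = 0.37
Weighted average = (0.53·30.0 + 0.41·26.7 + 0.37·34.0) / (0.53 + 0.41 + 0.37)
  = 39.4270 / 1.3100 = 30.10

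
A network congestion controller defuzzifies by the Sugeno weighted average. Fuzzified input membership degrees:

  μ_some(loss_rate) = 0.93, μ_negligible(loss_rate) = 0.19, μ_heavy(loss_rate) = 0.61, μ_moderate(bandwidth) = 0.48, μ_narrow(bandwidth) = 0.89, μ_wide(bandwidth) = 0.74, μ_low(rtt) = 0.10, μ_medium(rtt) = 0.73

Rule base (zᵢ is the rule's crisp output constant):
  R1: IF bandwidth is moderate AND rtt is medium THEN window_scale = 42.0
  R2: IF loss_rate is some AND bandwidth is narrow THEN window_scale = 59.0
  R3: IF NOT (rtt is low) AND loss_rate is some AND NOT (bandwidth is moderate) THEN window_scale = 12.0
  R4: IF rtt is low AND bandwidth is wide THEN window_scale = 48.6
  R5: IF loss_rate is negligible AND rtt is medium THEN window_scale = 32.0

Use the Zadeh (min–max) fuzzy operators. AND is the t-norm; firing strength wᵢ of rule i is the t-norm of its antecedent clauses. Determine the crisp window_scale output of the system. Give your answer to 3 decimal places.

R1 (z=42.0): moderate=0.48, medium=0.73; AND[min(a, b)] → w = 0.48
R2 (z=59.0): some=0.93, narrow=0.89; AND[min(a, b)] → w = 0.89
R3 (z=12.0): ¬low=1−0.10=0.90, some=0.93, ¬moderate=1−0.48=0.52; AND[min(a, b)] → w = 0.52
R4 (z=48.6): low=0.10, wide=0.74; AND[min(a, b)] → w = 0.10
R5 (z=32.0): negligible=0.19, medium=0.73; AND[min(a, b)] → w = 0.19
Weighted average = (0.48·42.0 + 0.89·59.0 + 0.52·12.0 + 0.10·48.6 + 0.19·32.0) / (0.48 + 0.89 + 0.52 + 0.10 + 0.19)
  = 89.8500 / 2.1800 = 41.216

41.216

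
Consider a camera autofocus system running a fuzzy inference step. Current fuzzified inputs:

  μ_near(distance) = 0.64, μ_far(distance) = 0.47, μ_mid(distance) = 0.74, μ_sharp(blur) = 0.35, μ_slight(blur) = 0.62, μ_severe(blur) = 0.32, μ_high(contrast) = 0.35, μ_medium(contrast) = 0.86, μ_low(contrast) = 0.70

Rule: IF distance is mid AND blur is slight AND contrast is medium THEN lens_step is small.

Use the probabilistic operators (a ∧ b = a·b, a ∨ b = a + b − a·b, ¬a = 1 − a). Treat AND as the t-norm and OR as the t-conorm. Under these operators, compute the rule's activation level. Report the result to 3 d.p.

firing strength: mid=0.74, slight=0.62, medium=0.86; AND[a·b] → w = 0.3946

0.395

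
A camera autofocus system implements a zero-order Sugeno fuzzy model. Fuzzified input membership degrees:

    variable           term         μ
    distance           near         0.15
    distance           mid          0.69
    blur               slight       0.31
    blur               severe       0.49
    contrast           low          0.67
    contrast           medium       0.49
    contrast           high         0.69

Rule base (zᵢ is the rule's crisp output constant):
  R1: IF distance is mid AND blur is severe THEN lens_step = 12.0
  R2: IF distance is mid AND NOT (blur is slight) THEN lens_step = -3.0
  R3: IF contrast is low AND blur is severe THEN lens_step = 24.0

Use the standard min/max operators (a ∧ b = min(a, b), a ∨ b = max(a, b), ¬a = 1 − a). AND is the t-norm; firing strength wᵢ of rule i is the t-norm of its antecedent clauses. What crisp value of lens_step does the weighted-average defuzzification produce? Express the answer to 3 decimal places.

R1 (z=12.0): mid=0.69, severe=0.49; AND[min(a, b)] → w = 0.49
R2 (z=-3.0): mid=0.69, ¬slight=1−0.31=0.69; AND[min(a, b)] → w = 0.69
R3 (z=24.0): low=0.67, severe=0.49; AND[min(a, b)] → w = 0.49
Weighted average = (0.49·12.0 + 0.69·-3.0 + 0.49·24.0) / (0.49 + 0.69 + 0.49)
  = 15.5700 / 1.6700 = 9.323

9.323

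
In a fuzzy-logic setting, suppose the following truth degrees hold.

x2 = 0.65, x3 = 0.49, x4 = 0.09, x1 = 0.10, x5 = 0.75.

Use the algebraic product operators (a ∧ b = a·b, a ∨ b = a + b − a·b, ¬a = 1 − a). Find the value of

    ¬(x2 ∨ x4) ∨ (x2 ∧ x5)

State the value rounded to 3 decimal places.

0.651

x2 ∨ x4 = a + b − a·b on (0.6500, 0.0900) = 0.6815
¬(x2 ∨ x4) = 1 − 0.6815 = 0.3185
x2 ∧ x5 = a·b on (0.6500, 0.7500) = 0.4875
¬(x2 ∨ x4) ∨ (x2 ∧ x5) = a + b − a·b on (0.3185, 0.4875) = 0.6507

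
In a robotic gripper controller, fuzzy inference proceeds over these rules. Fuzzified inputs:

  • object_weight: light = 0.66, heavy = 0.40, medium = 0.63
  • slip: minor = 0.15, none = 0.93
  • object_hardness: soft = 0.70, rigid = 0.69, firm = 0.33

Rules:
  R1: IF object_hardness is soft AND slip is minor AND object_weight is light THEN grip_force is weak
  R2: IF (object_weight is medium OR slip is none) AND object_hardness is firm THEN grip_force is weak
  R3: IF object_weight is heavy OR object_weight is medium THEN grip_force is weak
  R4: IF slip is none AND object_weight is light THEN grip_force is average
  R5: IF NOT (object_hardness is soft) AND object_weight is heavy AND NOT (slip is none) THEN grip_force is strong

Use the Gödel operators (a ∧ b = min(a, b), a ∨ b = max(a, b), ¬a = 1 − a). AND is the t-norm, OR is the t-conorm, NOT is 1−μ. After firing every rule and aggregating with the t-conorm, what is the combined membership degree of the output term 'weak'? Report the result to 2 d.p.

R1: soft=0.70, minor=0.15, light=0.66; AND[min(a, b)] → w = 0.15
R2: (medium=0.63 OR none=0.93) = 0.93; AND[min(a, b)] with firm=0.33 → w = 0.33
R3: heavy=0.40, medium=0.63; OR[max(a, b)] → w = 0.63
R4: none=0.93, light=0.66; AND[min(a, b)] → w = 0.66
R5: ¬soft=1−0.70=0.30, heavy=0.40, ¬none=1−0.93=0.07; AND[min(a, b)] → w = 0.07
Rules with consequent 'weak': {R1, R2, R3} → strengths 0.15, 0.33, 0.63
Aggregate via t-conorm [max(a, b)]: 0.63

0.63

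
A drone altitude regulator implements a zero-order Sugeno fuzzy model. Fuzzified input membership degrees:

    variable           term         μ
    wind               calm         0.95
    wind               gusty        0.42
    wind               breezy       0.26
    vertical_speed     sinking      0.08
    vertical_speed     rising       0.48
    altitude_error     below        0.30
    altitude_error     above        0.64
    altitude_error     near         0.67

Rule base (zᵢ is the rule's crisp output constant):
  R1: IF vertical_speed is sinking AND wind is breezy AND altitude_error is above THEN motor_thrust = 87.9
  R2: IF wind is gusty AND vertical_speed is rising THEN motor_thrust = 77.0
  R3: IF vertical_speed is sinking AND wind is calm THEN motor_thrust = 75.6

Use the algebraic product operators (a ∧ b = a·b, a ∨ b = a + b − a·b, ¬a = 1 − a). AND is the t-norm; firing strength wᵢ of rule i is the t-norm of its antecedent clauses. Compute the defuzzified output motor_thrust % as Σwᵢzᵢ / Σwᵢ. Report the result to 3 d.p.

R1 (z=87.9): sinking=0.08, breezy=0.26, above=0.64; AND[a·b] → w = 0.0133
R2 (z=77.0): gusty=0.42, rising=0.48; AND[a·b] → w = 0.2016
R3 (z=75.6): sinking=0.08, calm=0.95; AND[a·b] → w = 0.0760
Weighted average = (0.0133·87.9 + 0.2016·77.0 + 0.0760·75.6) / (0.0133 + 0.2016 + 0.0760)
  = 22.4389 / 0.2909 = 77.133

77.133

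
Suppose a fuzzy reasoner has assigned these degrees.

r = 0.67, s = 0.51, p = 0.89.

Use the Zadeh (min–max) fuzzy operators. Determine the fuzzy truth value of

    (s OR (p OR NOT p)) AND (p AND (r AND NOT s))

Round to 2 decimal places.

NOT p = 1 − 0.89 = 0.11
p OR NOT p = max(a, b) on (0.89, 0.11) = 0.89
s OR (p OR NOT p) = max(a, b) on (0.51, 0.89) = 0.89
NOT s = 1 − 0.51 = 0.49
r AND NOT s = min(a, b) on (0.67, 0.49) = 0.49
p AND (r AND NOT s) = min(a, b) on (0.89, 0.49) = 0.49
(s OR (p OR NOT p)) AND (p AND (r AND NOT s)) = min(a, b) on (0.89, 0.49) = 0.49

0.49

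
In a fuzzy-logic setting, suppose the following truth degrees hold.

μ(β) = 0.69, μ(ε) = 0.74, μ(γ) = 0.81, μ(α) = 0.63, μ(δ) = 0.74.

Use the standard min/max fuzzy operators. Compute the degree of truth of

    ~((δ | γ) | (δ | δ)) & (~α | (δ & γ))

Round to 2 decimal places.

0.19

δ | γ = max(a, b) on (0.74, 0.81) = 0.81
δ | δ = max(a, b) on (0.74, 0.74) = 0.74
(δ | γ) | (δ | δ) = max(a, b) on (0.81, 0.74) = 0.81
~((δ | γ) | (δ | δ)) = 1 − 0.81 = 0.19
~α = 1 − 0.63 = 0.37
δ & γ = min(a, b) on (0.74, 0.81) = 0.74
~α | (δ & γ) = max(a, b) on (0.37, 0.74) = 0.74
~((δ | γ) | (δ | δ)) & (~α | (δ & γ)) = min(a, b) on (0.19, 0.74) = 0.19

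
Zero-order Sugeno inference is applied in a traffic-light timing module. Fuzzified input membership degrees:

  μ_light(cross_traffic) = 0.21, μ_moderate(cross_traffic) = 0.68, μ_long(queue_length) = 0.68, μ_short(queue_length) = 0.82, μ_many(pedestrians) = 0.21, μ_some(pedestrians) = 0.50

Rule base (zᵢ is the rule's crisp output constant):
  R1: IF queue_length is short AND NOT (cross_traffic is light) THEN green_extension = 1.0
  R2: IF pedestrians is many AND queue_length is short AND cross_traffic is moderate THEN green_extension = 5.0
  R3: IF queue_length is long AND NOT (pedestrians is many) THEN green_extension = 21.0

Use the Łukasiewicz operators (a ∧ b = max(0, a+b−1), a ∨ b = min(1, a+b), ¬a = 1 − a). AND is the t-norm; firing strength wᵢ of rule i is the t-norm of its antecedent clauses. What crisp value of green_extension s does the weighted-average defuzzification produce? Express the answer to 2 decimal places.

9.70

R1 (z=1.0): short=0.82, ¬light=1−0.21=0.79; AND[max(0, a+b−1)] → w = 0.61
R2 (z=5.0): many=0.21, short=0.82, moderate=0.68; AND[max(0, a+b−1)] → w = 0.00
R3 (z=21.0): long=0.68, ¬many=1−0.21=0.79; AND[max(0, a+b−1)] → w = 0.47
Weighted average = (0.61·1.0 + 0.00·5.0 + 0.47·21.0) / (0.61 + 0.00 + 0.47)
  = 10.4800 / 1.0800 = 9.70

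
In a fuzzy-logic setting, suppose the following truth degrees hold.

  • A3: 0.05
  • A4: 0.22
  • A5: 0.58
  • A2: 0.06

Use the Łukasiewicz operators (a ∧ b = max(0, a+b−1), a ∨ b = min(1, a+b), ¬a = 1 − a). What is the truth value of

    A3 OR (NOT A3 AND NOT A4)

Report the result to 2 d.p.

NOT A3 = 1 − 0.05 = 0.95
NOT A4 = 1 − 0.22 = 0.78
NOT A3 AND NOT A4 = max(0, a+b−1) on (0.95, 0.78) = 0.73
A3 OR (NOT A3 AND NOT A4) = min(1, a+b) on (0.05, 0.73) = 0.78

0.78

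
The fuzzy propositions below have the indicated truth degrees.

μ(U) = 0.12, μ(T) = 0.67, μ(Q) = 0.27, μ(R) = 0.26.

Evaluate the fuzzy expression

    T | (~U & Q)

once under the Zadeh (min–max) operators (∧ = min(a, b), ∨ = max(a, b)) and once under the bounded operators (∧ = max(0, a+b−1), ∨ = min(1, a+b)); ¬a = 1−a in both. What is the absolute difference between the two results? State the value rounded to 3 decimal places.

0.150

Under Zadeh (min–max):
  ~U = 1 − 0.12 = 0.88
  ~U & Q = min(a, b) on (0.88, 0.27) = 0.27
  T | (~U & Q) = max(a, b) on (0.67, 0.27) = 0.67
  → value = 0.6700
Under bounded:
  ~U = 1 − 0.12 = 0.88
  ~U & Q = max(0, a+b−1) on (0.88, 0.27) = 0.15
  T | (~U & Q) = min(1, a+b) on (0.67, 0.15) = 0.82
  → value = 0.8200
|0.6700 − 0.8200| = 0.150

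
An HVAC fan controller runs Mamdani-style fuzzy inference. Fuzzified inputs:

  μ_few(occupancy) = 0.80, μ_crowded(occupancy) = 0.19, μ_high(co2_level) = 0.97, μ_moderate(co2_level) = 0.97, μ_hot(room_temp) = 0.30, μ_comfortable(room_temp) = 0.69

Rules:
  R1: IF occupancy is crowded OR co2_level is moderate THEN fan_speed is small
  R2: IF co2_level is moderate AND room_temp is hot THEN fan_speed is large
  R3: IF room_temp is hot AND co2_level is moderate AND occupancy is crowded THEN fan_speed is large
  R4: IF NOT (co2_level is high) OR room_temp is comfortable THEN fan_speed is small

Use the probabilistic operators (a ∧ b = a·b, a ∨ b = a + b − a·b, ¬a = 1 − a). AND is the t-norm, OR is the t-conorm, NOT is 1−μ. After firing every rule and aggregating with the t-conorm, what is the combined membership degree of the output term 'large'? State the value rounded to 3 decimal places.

R1: crowded=0.19, moderate=0.97; OR[a + b − a·b] → w = 0.9757
R2: moderate=0.97, hot=0.30; AND[a·b] → w = 0.2910
R3: hot=0.30, moderate=0.97, crowded=0.19; AND[a·b] → w = 0.0553
R4: ¬high=1−0.97=0.03, comfortable=0.69; OR[a + b − a·b] → w = 0.6993
Rules with consequent 'large': {R2, R3} → strengths 0.2910, 0.0553
Aggregate via t-conorm [a + b − a·b]: 0.3302

0.330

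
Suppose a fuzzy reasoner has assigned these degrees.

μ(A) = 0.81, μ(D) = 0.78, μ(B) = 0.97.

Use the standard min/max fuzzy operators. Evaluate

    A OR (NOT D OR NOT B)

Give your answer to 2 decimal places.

0.81

NOT D = 1 − 0.78 = 0.22
NOT B = 1 − 0.97 = 0.03
NOT D OR NOT B = max(a, b) on (0.22, 0.03) = 0.22
A OR (NOT D OR NOT B) = max(a, b) on (0.81, 0.22) = 0.81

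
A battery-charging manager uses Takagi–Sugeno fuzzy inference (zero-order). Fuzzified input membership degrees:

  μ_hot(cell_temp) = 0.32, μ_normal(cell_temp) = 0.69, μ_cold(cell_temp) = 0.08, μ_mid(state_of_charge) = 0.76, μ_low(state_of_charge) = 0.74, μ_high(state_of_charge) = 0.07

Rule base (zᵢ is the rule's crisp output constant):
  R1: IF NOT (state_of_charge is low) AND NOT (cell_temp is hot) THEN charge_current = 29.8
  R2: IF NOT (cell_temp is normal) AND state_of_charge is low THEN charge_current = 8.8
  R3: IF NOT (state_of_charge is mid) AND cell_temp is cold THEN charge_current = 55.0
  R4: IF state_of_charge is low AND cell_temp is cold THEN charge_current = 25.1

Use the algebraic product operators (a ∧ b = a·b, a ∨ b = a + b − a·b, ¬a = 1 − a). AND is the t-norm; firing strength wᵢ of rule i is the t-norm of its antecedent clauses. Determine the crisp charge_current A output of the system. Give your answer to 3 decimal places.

20.283

R1 (z=29.8): ¬low=1−0.74=0.26, ¬hot=1−0.32=0.68; AND[a·b] → w = 0.1768
R2 (z=8.8): ¬normal=1−0.69=0.31, low=0.74; AND[a·b] → w = 0.2294
R3 (z=55.0): ¬mid=1−0.76=0.24, cold=0.08; AND[a·b] → w = 0.0192
R4 (z=25.1): low=0.74, cold=0.08; AND[a·b] → w = 0.0592
Weighted average = (0.1768·29.8 + 0.2294·8.8 + 0.0192·55.0 + 0.0592·25.1) / (0.1768 + 0.2294 + 0.0192 + 0.0592)
  = 9.8293 / 0.4846 = 20.283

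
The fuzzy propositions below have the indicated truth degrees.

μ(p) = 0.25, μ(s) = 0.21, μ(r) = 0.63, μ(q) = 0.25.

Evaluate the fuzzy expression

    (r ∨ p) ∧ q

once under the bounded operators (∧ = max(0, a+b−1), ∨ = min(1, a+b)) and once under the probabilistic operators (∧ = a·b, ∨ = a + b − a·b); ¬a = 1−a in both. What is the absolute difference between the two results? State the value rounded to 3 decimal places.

0.051

Under bounded:
  r ∨ p = min(1, a+b) on (0.63, 0.25) = 0.88
  (r ∨ p) ∧ q = max(0, a+b−1) on (0.88, 0.25) = 0.13
  → value = 0.1300
Under probabilistic:
  r ∨ p = a + b − a·b on (0.6300, 0.2500) = 0.7225
  (r ∨ p) ∧ q = a·b on (0.7225, 0.2500) = 0.1806
  → value = 0.1806
|0.1300 − 0.1806| = 0.051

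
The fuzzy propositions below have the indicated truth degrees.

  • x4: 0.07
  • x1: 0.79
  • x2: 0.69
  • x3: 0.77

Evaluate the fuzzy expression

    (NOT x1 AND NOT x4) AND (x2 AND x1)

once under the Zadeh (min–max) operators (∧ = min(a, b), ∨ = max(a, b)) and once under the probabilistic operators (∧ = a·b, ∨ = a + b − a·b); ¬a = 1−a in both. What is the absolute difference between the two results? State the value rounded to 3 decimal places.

0.104

Under Zadeh (min–max):
  NOT x1 = 1 − 0.79 = 0.21
  NOT x4 = 1 − 0.07 = 0.93
  NOT x1 AND NOT x4 = min(a, b) on (0.21, 0.93) = 0.21
  x2 AND x1 = min(a, b) on (0.69, 0.79) = 0.69
  (NOT x1 AND NOT x4) AND (x2 AND x1) = min(a, b) on (0.21, 0.69) = 0.21
  → value = 0.2100
Under probabilistic:
  NOT x1 = 1 − 0.7900 = 0.2100
  NOT x4 = 1 − 0.0700 = 0.9300
  NOT x1 AND NOT x4 = a·b on (0.2100, 0.9300) = 0.1953
  x2 AND x1 = a·b on (0.6900, 0.7900) = 0.5451
  (NOT x1 AND NOT x4) AND (x2 AND x1) = a·b on (0.1953, 0.5451) = 0.1065
  → value = 0.1065
|0.2100 − 0.1065| = 0.104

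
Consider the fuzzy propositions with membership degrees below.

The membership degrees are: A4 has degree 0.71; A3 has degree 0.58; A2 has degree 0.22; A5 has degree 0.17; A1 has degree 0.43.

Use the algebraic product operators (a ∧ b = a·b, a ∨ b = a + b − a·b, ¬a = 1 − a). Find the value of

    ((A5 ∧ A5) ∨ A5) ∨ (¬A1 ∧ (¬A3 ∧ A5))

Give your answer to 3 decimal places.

0.227

A5 ∧ A5 = a·b on (0.1700, 0.1700) = 0.0289
(A5 ∧ A5) ∨ A5 = a + b − a·b on (0.0289, 0.1700) = 0.1940
¬A1 = 1 − 0.4300 = 0.5700
¬A3 = 1 − 0.5800 = 0.4200
¬A3 ∧ A5 = a·b on (0.4200, 0.1700) = 0.0714
¬A1 ∧ (¬A3 ∧ A5) = a·b on (0.5700, 0.0714) = 0.0407
((A5 ∧ A5) ∨ A5) ∨ (¬A1 ∧ (¬A3 ∧ A5)) = a + b − a·b on (0.1940, 0.0407) = 0.2268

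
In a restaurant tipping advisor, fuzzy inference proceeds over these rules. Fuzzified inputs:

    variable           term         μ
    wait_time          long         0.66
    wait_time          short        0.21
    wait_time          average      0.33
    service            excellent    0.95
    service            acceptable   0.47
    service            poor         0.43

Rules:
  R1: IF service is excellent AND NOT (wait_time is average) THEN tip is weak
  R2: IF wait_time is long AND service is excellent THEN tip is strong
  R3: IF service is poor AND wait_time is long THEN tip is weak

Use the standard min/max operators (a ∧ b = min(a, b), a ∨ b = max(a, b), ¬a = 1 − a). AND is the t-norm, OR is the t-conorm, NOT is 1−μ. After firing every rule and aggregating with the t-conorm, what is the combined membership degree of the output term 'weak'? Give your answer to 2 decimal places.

0.67

R1: excellent=0.95, ¬average=1−0.33=0.67; AND[min(a, b)] → w = 0.67
R2: long=0.66, excellent=0.95; AND[min(a, b)] → w = 0.66
R3: poor=0.43, long=0.66; AND[min(a, b)] → w = 0.43
Rules with consequent 'weak': {R1, R3} → strengths 0.67, 0.43
Aggregate via t-conorm [max(a, b)]: 0.67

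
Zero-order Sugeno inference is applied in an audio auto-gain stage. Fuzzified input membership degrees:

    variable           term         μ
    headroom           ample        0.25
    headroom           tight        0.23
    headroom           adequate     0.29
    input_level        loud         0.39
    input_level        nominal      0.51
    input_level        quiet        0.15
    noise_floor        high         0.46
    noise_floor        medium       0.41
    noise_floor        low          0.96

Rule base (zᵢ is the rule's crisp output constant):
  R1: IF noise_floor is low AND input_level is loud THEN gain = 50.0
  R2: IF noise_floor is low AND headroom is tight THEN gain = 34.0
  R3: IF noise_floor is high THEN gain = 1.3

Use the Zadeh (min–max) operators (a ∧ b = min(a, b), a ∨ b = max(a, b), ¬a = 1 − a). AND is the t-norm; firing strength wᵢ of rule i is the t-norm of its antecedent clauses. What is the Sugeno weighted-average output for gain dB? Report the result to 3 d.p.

R1 (z=50.0): low=0.96, loud=0.39; AND[min(a, b)] → w = 0.39
R2 (z=34.0): low=0.96, tight=0.23; AND[min(a, b)] → w = 0.23
R3 (z=1.3): high=0.46 → w = 0.46
Weighted average = (0.39·50.0 + 0.23·34.0 + 0.46·1.3) / (0.39 + 0.23 + 0.46)
  = 27.9180 / 1.0800 = 25.850

25.850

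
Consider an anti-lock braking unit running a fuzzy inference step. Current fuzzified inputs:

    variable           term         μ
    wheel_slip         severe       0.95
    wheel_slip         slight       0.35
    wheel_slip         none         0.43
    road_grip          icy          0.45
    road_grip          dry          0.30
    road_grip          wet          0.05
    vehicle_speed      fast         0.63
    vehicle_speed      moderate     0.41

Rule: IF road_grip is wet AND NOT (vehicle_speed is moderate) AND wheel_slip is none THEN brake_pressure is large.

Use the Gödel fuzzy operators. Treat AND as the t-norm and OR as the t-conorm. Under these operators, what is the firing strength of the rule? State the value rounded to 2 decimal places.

0.05

firing strength: wet=0.05, ¬moderate=1−0.41=0.59, none=0.43; AND[min(a, b)] → w = 0.05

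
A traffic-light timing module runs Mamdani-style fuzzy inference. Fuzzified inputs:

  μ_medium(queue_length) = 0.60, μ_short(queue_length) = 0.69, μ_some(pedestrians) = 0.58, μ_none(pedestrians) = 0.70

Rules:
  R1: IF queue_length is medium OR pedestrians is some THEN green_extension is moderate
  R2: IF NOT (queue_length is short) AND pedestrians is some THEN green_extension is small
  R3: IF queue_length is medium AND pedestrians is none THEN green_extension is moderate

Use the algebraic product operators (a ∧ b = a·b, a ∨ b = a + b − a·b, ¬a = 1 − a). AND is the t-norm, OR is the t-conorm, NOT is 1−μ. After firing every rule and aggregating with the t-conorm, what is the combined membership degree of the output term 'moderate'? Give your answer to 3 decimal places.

R1: medium=0.60, some=0.58; OR[a + b − a·b] → w = 0.8320
R2: ¬short=1−0.69=0.31, some=0.58; AND[a·b] → w = 0.1798
R3: medium=0.60, none=0.70; AND[a·b] → w = 0.4200
Rules with consequent 'moderate': {R1, R3} → strengths 0.8320, 0.4200
Aggregate via t-conorm [a + b − a·b]: 0.9026

0.903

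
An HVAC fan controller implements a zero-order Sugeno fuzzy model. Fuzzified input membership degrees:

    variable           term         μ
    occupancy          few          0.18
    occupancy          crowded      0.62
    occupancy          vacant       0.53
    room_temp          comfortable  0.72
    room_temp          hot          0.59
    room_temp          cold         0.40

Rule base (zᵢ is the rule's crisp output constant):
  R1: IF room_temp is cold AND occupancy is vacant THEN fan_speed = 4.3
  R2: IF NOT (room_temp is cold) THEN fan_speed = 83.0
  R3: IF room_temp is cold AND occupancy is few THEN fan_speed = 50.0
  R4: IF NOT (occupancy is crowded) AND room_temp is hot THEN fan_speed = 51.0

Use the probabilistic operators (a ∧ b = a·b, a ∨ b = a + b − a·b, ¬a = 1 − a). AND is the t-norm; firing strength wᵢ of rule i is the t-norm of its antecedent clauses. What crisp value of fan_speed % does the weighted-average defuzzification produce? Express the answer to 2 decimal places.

59.33

R1 (z=4.3): cold=0.40, vacant=0.53; AND[a·b] → w = 0.2120
R2 (z=83.0): ¬cold=1−0.40=0.60 → w = 0.6000
R3 (z=50.0): cold=0.40, few=0.18; AND[a·b] → w = 0.0720
R4 (z=51.0): ¬crowded=1−0.62=0.38, hot=0.59; AND[a·b] → w = 0.2242
Weighted average = (0.2120·4.3 + 0.6000·83.0 + 0.0720·50.0 + 0.2242·51.0) / (0.2120 + 0.6000 + 0.0720 + 0.2242)
  = 65.7458 / 1.1082 = 59.33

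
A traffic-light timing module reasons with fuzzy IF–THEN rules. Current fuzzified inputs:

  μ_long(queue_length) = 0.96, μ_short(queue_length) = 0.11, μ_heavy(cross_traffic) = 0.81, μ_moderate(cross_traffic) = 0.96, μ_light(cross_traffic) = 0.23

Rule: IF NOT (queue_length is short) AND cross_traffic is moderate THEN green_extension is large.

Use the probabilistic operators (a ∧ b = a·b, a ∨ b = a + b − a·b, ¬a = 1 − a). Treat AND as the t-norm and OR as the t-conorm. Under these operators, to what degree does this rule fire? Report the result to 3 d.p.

firing strength: ¬short=1−0.11=0.89, moderate=0.96; AND[a·b] → w = 0.8544

0.854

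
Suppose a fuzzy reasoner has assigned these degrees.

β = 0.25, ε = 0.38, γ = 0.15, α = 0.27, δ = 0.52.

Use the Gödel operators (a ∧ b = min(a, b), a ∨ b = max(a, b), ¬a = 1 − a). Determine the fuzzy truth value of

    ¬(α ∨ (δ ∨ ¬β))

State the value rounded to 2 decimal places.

¬β = 1 − 0.25 = 0.75
δ ∨ ¬β = max(a, b) on (0.52, 0.75) = 0.75
α ∨ (δ ∨ ¬β) = max(a, b) on (0.27, 0.75) = 0.75
¬(α ∨ (δ ∨ ¬β)) = 1 − 0.75 = 0.25

0.25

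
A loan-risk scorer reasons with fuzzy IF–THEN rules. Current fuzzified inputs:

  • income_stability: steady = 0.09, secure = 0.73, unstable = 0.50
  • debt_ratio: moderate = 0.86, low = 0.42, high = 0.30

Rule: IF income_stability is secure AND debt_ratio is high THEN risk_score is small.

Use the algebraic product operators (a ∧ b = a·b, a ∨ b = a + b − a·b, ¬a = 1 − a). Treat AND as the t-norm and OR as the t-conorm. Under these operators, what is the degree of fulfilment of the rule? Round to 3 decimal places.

firing strength: secure=0.73, high=0.30; AND[a·b] → w = 0.2190

0.219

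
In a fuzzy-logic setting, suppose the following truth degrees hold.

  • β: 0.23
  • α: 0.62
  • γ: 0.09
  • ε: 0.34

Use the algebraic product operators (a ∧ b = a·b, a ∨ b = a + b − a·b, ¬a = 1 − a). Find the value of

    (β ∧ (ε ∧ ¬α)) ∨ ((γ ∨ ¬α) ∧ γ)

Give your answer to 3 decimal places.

0.068

¬α = 1 − 0.6200 = 0.3800
ε ∧ ¬α = a·b on (0.3400, 0.3800) = 0.1292
β ∧ (ε ∧ ¬α) = a·b on (0.2300, 0.1292) = 0.0297
¬α = 1 − 0.6200 = 0.3800
γ ∨ ¬α = a + b − a·b on (0.0900, 0.3800) = 0.4358
(γ ∨ ¬α) ∧ γ = a·b on (0.4358, 0.0900) = 0.0392
(β ∧ (ε ∧ ¬α)) ∨ ((γ ∨ ¬α) ∧ γ) = a + b − a·b on (0.0297, 0.0392) = 0.0678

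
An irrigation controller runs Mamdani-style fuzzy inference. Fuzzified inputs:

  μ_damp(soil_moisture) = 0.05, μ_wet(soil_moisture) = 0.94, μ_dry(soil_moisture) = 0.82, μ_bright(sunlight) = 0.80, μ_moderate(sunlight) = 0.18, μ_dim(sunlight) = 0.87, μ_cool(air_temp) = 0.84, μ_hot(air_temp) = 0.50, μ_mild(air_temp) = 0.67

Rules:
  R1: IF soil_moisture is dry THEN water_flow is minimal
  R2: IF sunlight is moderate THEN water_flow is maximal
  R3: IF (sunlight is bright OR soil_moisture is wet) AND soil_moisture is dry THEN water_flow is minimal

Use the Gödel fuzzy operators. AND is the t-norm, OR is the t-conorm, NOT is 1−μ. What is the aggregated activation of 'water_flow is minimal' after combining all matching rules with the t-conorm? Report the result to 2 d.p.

0.82

R1: dry=0.82 → w = 0.82
R2: moderate=0.18 → w = 0.18
R3: (bright=0.80 OR wet=0.94) = 0.94; AND[min(a, b)] with dry=0.82 → w = 0.82
Rules with consequent 'minimal': {R1, R3} → strengths 0.82, 0.82
Aggregate via t-conorm [max(a, b)]: 0.82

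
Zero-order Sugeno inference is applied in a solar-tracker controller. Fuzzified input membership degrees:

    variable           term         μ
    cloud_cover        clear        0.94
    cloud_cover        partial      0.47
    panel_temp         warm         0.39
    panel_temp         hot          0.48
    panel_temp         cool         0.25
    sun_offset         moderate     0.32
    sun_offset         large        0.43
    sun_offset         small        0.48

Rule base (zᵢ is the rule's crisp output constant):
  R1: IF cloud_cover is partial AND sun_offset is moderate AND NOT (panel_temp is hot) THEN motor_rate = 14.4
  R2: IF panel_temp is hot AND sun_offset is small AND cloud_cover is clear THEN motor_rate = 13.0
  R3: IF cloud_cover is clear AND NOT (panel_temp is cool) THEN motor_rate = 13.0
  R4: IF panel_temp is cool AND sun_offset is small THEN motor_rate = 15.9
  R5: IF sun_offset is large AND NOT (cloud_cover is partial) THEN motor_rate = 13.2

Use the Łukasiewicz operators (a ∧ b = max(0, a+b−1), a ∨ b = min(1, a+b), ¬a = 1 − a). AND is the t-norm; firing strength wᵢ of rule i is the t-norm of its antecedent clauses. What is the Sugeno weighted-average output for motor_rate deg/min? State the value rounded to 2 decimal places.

13.00

R1 (z=14.4): partial=0.47, moderate=0.32, ¬hot=1−0.48=0.52; AND[max(0, a+b−1)] → w = 0.00
R2 (z=13.0): hot=0.48, small=0.48, clear=0.94; AND[max(0, a+b−1)] → w = 0.00
R3 (z=13.0): clear=0.94, ¬cool=1−0.25=0.75; AND[max(0, a+b−1)] → w = 0.69
R4 (z=15.9): cool=0.25, small=0.48; AND[max(0, a+b−1)] → w = 0.00
R5 (z=13.2): large=0.43, ¬partial=1−0.47=0.53; AND[max(0, a+b−1)] → w = 0.00
Weighted average = (0.00·14.4 + 0.00·13.0 + 0.69·13.0 + 0.00·15.9 + 0.00·13.2) / (0.00 + 0.00 + 0.69 + 0.00 + 0.00)
  = 8.9700 / 0.6900 = 13.00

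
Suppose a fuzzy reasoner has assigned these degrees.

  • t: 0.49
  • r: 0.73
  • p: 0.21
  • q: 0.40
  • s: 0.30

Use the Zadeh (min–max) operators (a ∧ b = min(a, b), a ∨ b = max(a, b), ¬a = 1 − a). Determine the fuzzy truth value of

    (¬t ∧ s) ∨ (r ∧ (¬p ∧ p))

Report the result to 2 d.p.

¬t = 1 − 0.49 = 0.51
¬t ∧ s = min(a, b) on (0.51, 0.30) = 0.30
¬p = 1 − 0.21 = 0.79
¬p ∧ p = min(a, b) on (0.79, 0.21) = 0.21
r ∧ (¬p ∧ p) = min(a, b) on (0.73, 0.21) = 0.21
(¬t ∧ s) ∨ (r ∧ (¬p ∧ p)) = max(a, b) on (0.30, 0.21) = 0.30

0.30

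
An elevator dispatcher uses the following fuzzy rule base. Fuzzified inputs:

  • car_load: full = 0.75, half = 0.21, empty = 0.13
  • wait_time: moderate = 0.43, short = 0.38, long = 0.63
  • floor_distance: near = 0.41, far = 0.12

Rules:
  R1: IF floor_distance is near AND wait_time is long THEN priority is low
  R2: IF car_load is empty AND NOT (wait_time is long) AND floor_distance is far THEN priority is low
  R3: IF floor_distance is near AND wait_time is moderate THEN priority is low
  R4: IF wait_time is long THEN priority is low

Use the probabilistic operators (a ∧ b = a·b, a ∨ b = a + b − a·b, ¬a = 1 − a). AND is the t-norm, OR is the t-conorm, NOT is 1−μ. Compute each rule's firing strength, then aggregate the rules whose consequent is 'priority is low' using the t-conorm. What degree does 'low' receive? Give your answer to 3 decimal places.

0.775

R1: near=0.41, long=0.63; AND[a·b] → w = 0.2583
R2: empty=0.13, ¬long=1−0.63=0.37, far=0.12; AND[a·b] → w = 0.0058
R3: near=0.41, moderate=0.43; AND[a·b] → w = 0.1763
R4: long=0.63 → w = 0.6300
Rules with consequent 'low': {R1, R2, R3, R4} → strengths 0.2583, 0.0058, 0.1763, 0.6300
Aggregate via t-conorm [a + b − a·b]: 0.7753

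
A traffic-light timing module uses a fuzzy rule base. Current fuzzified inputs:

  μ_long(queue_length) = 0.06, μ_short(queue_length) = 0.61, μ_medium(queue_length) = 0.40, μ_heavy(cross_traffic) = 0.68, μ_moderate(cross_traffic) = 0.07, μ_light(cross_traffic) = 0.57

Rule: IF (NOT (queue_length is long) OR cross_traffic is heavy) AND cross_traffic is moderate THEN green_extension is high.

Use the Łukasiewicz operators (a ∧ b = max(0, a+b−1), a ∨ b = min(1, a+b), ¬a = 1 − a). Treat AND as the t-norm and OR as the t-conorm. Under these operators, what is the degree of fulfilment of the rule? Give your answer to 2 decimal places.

0.07

firing strength: (¬long=1−0.06=0.94 OR heavy=0.68) = 1.00; AND[max(0, a+b−1)] with moderate=0.07 → w = 0.07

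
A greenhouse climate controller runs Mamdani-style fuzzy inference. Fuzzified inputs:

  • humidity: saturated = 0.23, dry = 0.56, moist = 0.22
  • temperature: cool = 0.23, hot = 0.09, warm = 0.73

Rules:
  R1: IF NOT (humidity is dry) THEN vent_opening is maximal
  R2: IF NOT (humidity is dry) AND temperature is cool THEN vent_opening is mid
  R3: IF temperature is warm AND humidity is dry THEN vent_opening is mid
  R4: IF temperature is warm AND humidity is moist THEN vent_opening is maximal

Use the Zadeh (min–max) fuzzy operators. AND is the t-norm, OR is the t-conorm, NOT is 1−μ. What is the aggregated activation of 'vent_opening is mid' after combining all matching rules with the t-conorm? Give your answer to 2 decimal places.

R1: ¬dry=1−0.56=0.44 → w = 0.44
R2: ¬dry=1−0.56=0.44, cool=0.23; AND[min(a, b)] → w = 0.23
R3: warm=0.73, dry=0.56; AND[min(a, b)] → w = 0.56
R4: warm=0.73, moist=0.22; AND[min(a, b)] → w = 0.22
Rules with consequent 'mid': {R2, R3} → strengths 0.23, 0.56
Aggregate via t-conorm [max(a, b)]: 0.56

0.56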